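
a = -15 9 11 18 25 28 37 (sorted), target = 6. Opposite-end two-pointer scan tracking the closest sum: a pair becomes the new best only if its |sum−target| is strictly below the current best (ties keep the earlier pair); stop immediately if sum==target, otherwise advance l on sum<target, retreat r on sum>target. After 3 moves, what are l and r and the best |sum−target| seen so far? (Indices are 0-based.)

l=0 r=6: -15+37=22 d=16 *, r--
l=0 r=5: -15+28=13 d=7 *, r--
l=0 r=4: -15+25=10 d=4 *, r--

l=0, r=3, best |Δ|=4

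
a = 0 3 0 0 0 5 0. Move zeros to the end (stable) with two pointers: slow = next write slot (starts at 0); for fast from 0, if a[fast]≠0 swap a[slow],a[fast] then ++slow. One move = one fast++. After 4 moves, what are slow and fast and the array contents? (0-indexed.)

slow=0 fast=0: a[fast]=0, fast++
slow=0 fast=1: a[fast]=3≠0 swap→a[0]=3, slow++,fast++
slow=1 fast=2: a[fast]=0, fast++
slow=1 fast=3: a[fast]=0, fast++

slow=1, fast=4, a=[3, 0, 0, 0, 0, 5, 0]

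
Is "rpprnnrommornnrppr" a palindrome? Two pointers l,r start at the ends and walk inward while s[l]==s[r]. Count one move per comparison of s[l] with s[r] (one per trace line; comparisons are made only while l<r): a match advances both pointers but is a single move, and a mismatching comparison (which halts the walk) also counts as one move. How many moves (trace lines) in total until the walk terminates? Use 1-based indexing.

9 moves

l=1 r=18: 'r'=='r', l++,r--
l=2 r=17: 'p'=='p', l++,r--
l=3 r=16: 'p'=='p', l++,r--
l=4 r=15: 'r'=='r', l++,r--
l=5 r=14: 'n'=='n', l++,r--
l=6 r=13: 'n'=='n', l++,r--
l=7 r=12: 'r'=='r', l++,r--
l=8 r=11: 'o'=='o', l++,r--
l=9 r=10: 'm'=='m', l++,r--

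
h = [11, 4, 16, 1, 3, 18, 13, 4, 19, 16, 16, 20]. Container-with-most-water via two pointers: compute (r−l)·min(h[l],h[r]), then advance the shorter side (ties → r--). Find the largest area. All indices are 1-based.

max area = 144

[1,12] min(11,20)*11=121 best=121 * → l++
[2,12] min(4,20)*10=40 best=121 → l++
[3,12] min(16,20)*9=144 best=144 * → l++
[4,12] min(1,20)*8=8 best=144 → l++
[5,12] min(3,20)*7=21 best=144 → l++
[6,12] min(18,20)*6=108 best=144 → l++
[7,12] min(13,20)*5=65 best=144 → l++
[8,12] min(4,20)*4=16 best=144 → l++
[9,12] min(19,20)*3=57 best=144 → l++
[10,12] min(16,20)*2=32 best=144 → l++
[11,12] min(16,20)*1=16 best=144 → l++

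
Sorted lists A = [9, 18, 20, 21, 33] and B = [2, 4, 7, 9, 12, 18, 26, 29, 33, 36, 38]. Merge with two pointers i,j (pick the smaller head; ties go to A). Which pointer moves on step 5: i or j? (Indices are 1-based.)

j

i=1 j=1: A[i]=9>B[j]=2 take 2, j++
i=1 j=2: A[i]=9>B[j]=4 take 4, j++
i=1 j=3: A[i]=9>B[j]=7 take 7, j++
i=1 j=4: A[i]=9<=B[j]=9 take 9, i++
i=2 j=4: A[i]=18>B[j]=9 take 9, j++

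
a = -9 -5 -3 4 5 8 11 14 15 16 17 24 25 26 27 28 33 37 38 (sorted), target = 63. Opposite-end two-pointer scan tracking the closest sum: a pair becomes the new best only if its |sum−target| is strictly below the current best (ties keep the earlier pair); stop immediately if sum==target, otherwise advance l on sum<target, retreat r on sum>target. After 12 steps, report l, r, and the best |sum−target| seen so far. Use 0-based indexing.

l=12, r=18, best |Δ|=1

l=0 r=18: -9+38=29 d=34 *, l++
l=1 r=18: -5+38=33 d=30 *, l++
l=2 r=18: -3+38=35 d=28 *, l++
l=3 r=18: 4+38=42 d=21 *, l++
l=4 r=18: 5+38=43 d=20 *, l++
l=5 r=18: 8+38=46 d=17 *, l++
l=6 r=18: 11+38=49 d=14 *, l++
l=7 r=18: 14+38=52 d=11 *, l++
l=8 r=18: 15+38=53 d=10 *, l++
l=9 r=18: 16+38=54 d=9 *, l++
l=10 r=18: 17+38=55 d=8 *, l++
l=11 r=18: 24+38=62 d=1 *, l++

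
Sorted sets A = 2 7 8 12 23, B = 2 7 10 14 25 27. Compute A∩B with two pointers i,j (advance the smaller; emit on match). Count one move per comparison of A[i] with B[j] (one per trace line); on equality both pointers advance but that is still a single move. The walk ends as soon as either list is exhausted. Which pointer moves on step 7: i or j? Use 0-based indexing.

i

[i=0,j=0] 2==2 emit → i++,j++
[i=1,j=1] 7==7 emit → i++,j++
[i=2,j=2] 8<10 → i++
[i=3,j=2] 12>10 → j++
[i=3,j=3] 12<14 → i++
[i=4,j=3] 23>14 → j++
[i=4,j=4] 23<25 → i++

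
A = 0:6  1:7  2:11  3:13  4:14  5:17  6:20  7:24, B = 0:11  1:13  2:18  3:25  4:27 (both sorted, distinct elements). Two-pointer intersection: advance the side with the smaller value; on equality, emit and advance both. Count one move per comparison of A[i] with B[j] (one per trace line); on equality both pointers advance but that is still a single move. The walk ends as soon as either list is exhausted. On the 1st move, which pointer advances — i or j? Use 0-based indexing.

i

i=0 j=0: 6<11, i++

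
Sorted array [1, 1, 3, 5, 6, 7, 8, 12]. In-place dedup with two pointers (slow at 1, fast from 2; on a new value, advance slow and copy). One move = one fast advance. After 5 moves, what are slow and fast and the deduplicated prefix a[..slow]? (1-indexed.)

slow=5, fast=7, prefix=[1, 3, 5, 6, 7]

slow=1 fast=2: a[fast]=1=a[slow] dup, fast++
slow=1 fast=3: a[fast]=3≠a[slow]=1 write a[2]=3, slow++,fast++
slow=2 fast=4: a[fast]=5≠a[slow]=3 write a[3]=5, slow++,fast++
slow=3 fast=5: a[fast]=6≠a[slow]=5 write a[4]=6, slow++,fast++
slow=4 fast=6: a[fast]=7≠a[slow]=6 write a[5]=7, slow++,fast++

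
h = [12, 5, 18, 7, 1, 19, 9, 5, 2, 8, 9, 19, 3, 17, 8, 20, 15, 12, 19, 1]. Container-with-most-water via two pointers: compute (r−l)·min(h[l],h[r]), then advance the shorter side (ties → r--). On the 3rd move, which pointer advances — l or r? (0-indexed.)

l=0 r=19: min(12,1)*19=19 best=19 *, r--
l=0 r=18: min(12,19)*18=216 best=216 *, l++
l=1 r=18: min(5,19)*17=85 best=216, l++

l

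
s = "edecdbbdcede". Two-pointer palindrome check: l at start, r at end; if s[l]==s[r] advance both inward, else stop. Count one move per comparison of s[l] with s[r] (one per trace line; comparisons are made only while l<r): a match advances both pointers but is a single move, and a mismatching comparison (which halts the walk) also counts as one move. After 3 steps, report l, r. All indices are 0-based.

l=3, r=8

l=0 r=11: 'e'=='e', l++,r--
l=1 r=10: 'd'=='d', l++,r--
l=2 r=9: 'e'=='e', l++,r--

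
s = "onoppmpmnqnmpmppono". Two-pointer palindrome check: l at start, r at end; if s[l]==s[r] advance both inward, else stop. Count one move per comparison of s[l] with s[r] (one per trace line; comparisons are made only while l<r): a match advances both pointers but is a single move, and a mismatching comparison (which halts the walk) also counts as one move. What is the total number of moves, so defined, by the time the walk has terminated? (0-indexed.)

[0,18] 'o'=='o' → l++,r--
[1,17] 'n'=='n' → l++,r--
[2,16] 'o'=='o' → l++,r--
[3,15] 'p'=='p' → l++,r--
[4,14] 'p'=='p' → l++,r--
[5,13] 'm'=='m' → l++,r--
[6,12] 'p'=='p' → l++,r--
[7,11] 'm'=='m' → l++,r--
[8,10] 'n'=='n' → l++,r--

9 moves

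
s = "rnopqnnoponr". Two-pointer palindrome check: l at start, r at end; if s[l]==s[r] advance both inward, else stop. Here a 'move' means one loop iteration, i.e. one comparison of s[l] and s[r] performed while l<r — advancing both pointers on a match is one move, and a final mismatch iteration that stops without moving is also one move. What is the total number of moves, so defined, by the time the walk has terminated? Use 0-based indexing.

[0,11] 'r'=='r' → l++,r--
[1,10] 'n'=='n' → l++,r--
[2,9] 'o'=='o' → l++,r--
[3,8] 'p'=='p' → l++,r--
[4,7] 'q'!='o' → stop

5 moves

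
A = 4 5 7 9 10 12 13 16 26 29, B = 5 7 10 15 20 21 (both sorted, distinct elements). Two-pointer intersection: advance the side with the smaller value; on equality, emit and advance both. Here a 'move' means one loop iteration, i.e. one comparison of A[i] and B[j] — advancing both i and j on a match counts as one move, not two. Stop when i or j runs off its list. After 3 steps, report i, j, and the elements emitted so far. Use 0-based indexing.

i=0 j=0: 4<5, i++
i=1 j=0: 5==5 emit, i++,j++
i=2 j=1: 7==7 emit, i++,j++

i=3, j=2, emitted=[5, 7]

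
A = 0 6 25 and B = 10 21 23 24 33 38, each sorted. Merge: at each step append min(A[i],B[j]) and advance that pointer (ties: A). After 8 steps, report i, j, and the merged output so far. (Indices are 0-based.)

[i=0,j=0] A[i]=0<=B[j]=10 take 0 → i++
[i=1,j=0] A[i]=6<=B[j]=10 take 6 → i++
[i=2,j=0] A[i]=25>B[j]=10 take 10 → j++
[i=2,j=1] A[i]=25>B[j]=21 take 21 → j++
[i=2,j=2] A[i]=25>B[j]=23 take 23 → j++
[i=2,j=3] A[i]=25>B[j]=24 take 24 → j++
[i=2,j=4] A[i]=25<=B[j]=33 take 25 → i++
[i=3,j=4] A done, take B[j]=33 → j++

i=3, j=5, merged so far=[0, 6, 10, 21, 23, 24, 25, 33]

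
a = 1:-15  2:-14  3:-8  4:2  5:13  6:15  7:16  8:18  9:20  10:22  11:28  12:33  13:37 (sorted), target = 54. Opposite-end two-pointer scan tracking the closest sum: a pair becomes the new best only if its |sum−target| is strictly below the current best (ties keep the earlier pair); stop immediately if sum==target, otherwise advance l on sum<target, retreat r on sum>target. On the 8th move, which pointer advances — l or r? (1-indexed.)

[1,13] -15+37=22 d=32 * → l++
[2,13] -14+37=23 d=31 * → l++
[3,13] -8+37=29 d=25 * → l++
[4,13] 2+37=39 d=15 * → l++
[5,13] 13+37=50 d=4 * → l++
[6,13] 15+37=52 d=2 * → l++
[7,13] 16+37=53 d=1 * → l++
[8,13] 18+37=55 d=1 → r--

r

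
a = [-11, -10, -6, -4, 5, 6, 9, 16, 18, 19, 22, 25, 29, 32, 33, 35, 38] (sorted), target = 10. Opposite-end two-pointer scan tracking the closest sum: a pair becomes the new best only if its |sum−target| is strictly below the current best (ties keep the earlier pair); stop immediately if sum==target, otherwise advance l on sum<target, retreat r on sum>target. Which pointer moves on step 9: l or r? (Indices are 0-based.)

[0,16] -11+38=27 d=17 * → r--
[0,15] -11+35=24 d=14 * → r--
[0,14] -11+33=22 d=12 * → r--
[0,13] -11+32=21 d=11 * → r--
[0,12] -11+29=18 d=8 * → r--
[0,11] -11+25=14 d=4 * → r--
[0,10] -11+22=11 d=1 * → r--
[0,9] -11+19=8 d=2 → l++
[1,9] -10+19=9 d=1 → l++

l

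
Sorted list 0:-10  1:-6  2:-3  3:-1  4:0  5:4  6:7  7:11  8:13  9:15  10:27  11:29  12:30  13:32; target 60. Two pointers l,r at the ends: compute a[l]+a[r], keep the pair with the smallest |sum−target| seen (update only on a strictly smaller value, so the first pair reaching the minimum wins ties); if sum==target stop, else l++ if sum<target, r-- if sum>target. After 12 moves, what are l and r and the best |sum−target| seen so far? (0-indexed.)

l=11, r=12, best |Δ|=1

[0,13] -10+32=22 d=38 * → l++
[1,13] -6+32=26 d=34 * → l++
[2,13] -3+32=29 d=31 * → l++
[3,13] -1+32=31 d=29 * → l++
[4,13] 0+32=32 d=28 * → l++
[5,13] 4+32=36 d=24 * → l++
[6,13] 7+32=39 d=21 * → l++
[7,13] 11+32=43 d=17 * → l++
[8,13] 13+32=45 d=15 * → l++
[9,13] 15+32=47 d=13 * → l++
[10,13] 27+32=59 d=1 * → l++
[11,13] 29+32=61 d=1 → r--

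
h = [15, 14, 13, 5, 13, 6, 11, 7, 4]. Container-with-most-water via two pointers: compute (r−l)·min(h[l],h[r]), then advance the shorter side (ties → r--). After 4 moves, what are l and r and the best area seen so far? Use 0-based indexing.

l=0, r=4, best area=66

l=0 r=8: min(15,4)*8=32 best=32 *, r--
l=0 r=7: min(15,7)*7=49 best=49 *, r--
l=0 r=6: min(15,11)*6=66 best=66 *, r--
l=0 r=5: min(15,6)*5=30 best=66, r--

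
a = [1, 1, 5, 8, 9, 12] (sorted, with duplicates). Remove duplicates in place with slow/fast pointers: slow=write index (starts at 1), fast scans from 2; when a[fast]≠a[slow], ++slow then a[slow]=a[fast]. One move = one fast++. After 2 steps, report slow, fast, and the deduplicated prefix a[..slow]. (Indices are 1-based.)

slow=2, fast=4, prefix=[1, 5]

slow=1 fast=2: a[fast]=1=a[slow] dup, fast++
slow=1 fast=3: a[fast]=5≠a[slow]=1 write a[2]=5, slow++,fast++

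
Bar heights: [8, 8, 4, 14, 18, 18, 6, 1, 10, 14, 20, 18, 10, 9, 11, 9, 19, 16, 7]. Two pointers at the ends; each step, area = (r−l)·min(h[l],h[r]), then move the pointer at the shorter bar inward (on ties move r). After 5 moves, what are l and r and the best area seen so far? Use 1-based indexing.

l=5, r=18, best area=196

l=1 r=19: min(8,7)*18=126 best=126 *, r--
l=1 r=18: min(8,16)*17=136 best=136 *, l++
l=2 r=18: min(8,16)*16=128 best=136, l++
l=3 r=18: min(4,16)*15=60 best=136, l++
l=4 r=18: min(14,16)*14=196 best=196 *, l++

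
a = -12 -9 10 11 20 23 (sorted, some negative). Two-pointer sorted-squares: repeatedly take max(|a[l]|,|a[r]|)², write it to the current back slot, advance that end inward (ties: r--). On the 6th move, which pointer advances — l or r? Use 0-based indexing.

l=0 r=5: |-12|<=|23| out[5]=529, r--
l=0 r=4: |-12|<=|20| out[4]=400, r--
l=0 r=3: |-12|>|11| out[3]=144, l++
l=1 r=3: |-9|<=|11| out[2]=121, r--
l=1 r=2: |-9|<=|10| out[1]=100, r--
l=1 r=1: |-9|<=|-9| out[0]=81, r--

r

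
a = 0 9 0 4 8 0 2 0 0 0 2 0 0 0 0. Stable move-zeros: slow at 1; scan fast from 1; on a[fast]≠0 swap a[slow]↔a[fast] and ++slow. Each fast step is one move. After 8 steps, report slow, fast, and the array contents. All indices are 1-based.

slow=5, fast=9, a=[9, 4, 8, 2, 0, 0, 0, 0, 0, 0, 2, 0, 0, 0, 0]

slow=1 fast=1: a[fast]=0, fast++
slow=1 fast=2: a[fast]=9≠0 swap→a[1]=9, slow++,fast++
slow=2 fast=3: a[fast]=0, fast++
slow=2 fast=4: a[fast]=4≠0 swap→a[2]=4, slow++,fast++
slow=3 fast=5: a[fast]=8≠0 swap→a[3]=8, slow++,fast++
slow=4 fast=6: a[fast]=0, fast++
slow=4 fast=7: a[fast]=2≠0 swap→a[4]=2, slow++,fast++
slow=5 fast=8: a[fast]=0, fast++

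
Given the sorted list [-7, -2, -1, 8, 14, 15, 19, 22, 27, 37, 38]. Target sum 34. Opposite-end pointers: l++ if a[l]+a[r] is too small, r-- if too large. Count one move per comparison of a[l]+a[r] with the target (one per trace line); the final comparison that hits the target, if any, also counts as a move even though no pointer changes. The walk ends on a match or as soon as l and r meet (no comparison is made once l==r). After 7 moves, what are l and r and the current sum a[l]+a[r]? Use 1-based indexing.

[1,11] -7+38=31 <34 → l++
[2,11] -2+38=36 >34 → r--
[2,10] -2+37=35 >34 → r--
[2,9] -2+27=25 <34 → l++
[3,9] -1+27=26 <34 → l++
[4,9] 8+27=35 >34 → r--
[4,8] 8+22=30 <34 → l++

l=5, r=8, sum=36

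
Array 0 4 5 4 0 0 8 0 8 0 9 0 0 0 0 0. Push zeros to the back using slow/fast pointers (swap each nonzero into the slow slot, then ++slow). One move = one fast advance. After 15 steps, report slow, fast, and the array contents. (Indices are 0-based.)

(s=0,f=0) a[fast]=0 → fast++
(s=0,f=1) a[fast]=4≠0 swap→a[0]=4 → slow++,fast++
(s=1,f=2) a[fast]=5≠0 swap→a[1]=5 → slow++,fast++
(s=2,f=3) a[fast]=4≠0 swap→a[2]=4 → slow++,fast++
(s=3,f=4) a[fast]=0 → fast++
(s=3,f=5) a[fast]=0 → fast++
(s=3,f=6) a[fast]=8≠0 swap→a[3]=8 → slow++,fast++
(s=4,f=7) a[fast]=0 → fast++
(s=4,f=8) a[fast]=8≠0 swap→a[4]=8 → slow++,fast++
(s=5,f=9) a[fast]=0 → fast++
(s=5,f=10) a[fast]=9≠0 swap→a[5]=9 → slow++,fast++
(s=6,f=11) a[fast]=0 → fast++
(s=6,f=12) a[fast]=0 → fast++
(s=6,f=13) a[fast]=0 → fast++
(s=6,f=14) a[fast]=0 → fast++

slow=6, fast=15, a=[4, 5, 4, 8, 8, 9, 0, 0, 0, 0, 0, 0, 0, 0, 0, 0]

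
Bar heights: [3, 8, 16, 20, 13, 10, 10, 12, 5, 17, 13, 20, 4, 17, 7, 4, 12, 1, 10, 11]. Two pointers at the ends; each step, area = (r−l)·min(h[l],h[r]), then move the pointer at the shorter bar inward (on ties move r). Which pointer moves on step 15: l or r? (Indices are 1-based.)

r

l=1 r=20: min(3,11)*19=57 best=57 *, l++
l=2 r=20: min(8,11)*18=144 best=144 *, l++
l=3 r=20: min(16,11)*17=187 best=187 *, r--
l=3 r=19: min(16,10)*16=160 best=187, r--
l=3 r=18: min(16,1)*15=15 best=187, r--
l=3 r=17: min(16,12)*14=168 best=187, r--
l=3 r=16: min(16,4)*13=52 best=187, r--
l=3 r=15: min(16,7)*12=84 best=187, r--
l=3 r=14: min(16,17)*11=176 best=187, l++
l=4 r=14: min(20,17)*10=170 best=187, r--
l=4 r=13: min(20,4)*9=36 best=187, r--
l=4 r=12: min(20,20)*8=160 best=187, r--
l=4 r=11: min(20,13)*7=91 best=187, r--
l=4 r=10: min(20,17)*6=102 best=187, r--
l=4 r=9: min(20,5)*5=25 best=187, r--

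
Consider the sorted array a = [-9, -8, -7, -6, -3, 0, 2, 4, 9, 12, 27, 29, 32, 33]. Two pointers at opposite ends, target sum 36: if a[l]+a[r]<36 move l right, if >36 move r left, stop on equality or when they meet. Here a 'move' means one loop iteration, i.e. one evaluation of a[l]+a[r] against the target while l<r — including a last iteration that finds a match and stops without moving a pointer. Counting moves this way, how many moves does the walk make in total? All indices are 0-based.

l=0 r=13: -9+33=24 <36, l++
l=1 r=13: -8+33=25 <36, l++
l=2 r=13: -7+33=26 <36, l++
l=3 r=13: -6+33=27 <36, l++
l=4 r=13: -3+33=30 <36, l++
l=5 r=13: 0+33=33 <36, l++
l=6 r=13: 2+33=35 <36, l++
l=7 r=13: 4+33=37 >36, r--
l=7 r=12: 4+32=36, found

9 moves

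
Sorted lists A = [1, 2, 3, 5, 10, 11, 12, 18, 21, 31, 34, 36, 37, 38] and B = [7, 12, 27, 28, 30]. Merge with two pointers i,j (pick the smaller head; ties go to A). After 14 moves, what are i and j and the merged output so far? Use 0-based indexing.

i=0 j=0: A[i]=1<=B[j]=7 take 1, i++
i=1 j=0: A[i]=2<=B[j]=7 take 2, i++
i=2 j=0: A[i]=3<=B[j]=7 take 3, i++
i=3 j=0: A[i]=5<=B[j]=7 take 5, i++
i=4 j=0: A[i]=10>B[j]=7 take 7, j++
i=4 j=1: A[i]=10<=B[j]=12 take 10, i++
i=5 j=1: A[i]=11<=B[j]=12 take 11, i++
i=6 j=1: A[i]=12<=B[j]=12 take 12, i++
i=7 j=1: A[i]=18>B[j]=12 take 12, j++
i=7 j=2: A[i]=18<=B[j]=27 take 18, i++
i=8 j=2: A[i]=21<=B[j]=27 take 21, i++
i=9 j=2: A[i]=31>B[j]=27 take 27, j++
i=9 j=3: A[i]=31>B[j]=28 take 28, j++
i=9 j=4: A[i]=31>B[j]=30 take 30, j++

i=9, j=5, merged so far=[1, 2, 3, 5, 7, 10, 11, 12, 12, 18, 21, 27, 28, 30]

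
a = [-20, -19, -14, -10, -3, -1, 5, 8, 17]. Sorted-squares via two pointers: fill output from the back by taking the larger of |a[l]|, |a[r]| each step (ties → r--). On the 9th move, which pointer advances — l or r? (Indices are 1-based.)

r

l=1 r=9: |-20|>|17| out[9]=400, l++
l=2 r=9: |-19|>|17| out[8]=361, l++
l=3 r=9: |-14|<=|17| out[7]=289, r--
l=3 r=8: |-14|>|8| out[6]=196, l++
l=4 r=8: |-10|>|8| out[5]=100, l++
l=5 r=8: |-3|<=|8| out[4]=64, r--
l=5 r=7: |-3|<=|5| out[3]=25, r--
l=5 r=6: |-3|>|-1| out[2]=9, l++
l=6 r=6: |-1|<=|-1| out[1]=1, r--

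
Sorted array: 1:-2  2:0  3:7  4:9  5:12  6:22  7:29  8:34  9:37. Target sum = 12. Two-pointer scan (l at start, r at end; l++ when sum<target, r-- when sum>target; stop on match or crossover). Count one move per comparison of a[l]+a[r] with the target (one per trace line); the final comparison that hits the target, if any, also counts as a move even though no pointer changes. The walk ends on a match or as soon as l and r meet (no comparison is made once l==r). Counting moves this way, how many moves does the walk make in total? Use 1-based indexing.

l=1 r=9: -2+37=35 >12, r--
l=1 r=8: -2+34=32 >12, r--
l=1 r=7: -2+29=27 >12, r--
l=1 r=6: -2+22=20 >12, r--
l=1 r=5: -2+12=10 <12, l++
l=2 r=5: 0+12=12, found

6 moves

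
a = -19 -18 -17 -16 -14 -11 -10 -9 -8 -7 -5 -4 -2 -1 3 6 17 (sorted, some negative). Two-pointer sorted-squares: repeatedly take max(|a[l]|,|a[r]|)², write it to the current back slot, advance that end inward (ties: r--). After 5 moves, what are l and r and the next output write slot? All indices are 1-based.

l=5, r=16, next write slot=12

[1,17] |-19|>|17| out[17]=361 → l++
[2,17] |-18|>|17| out[16]=324 → l++
[3,17] |-17|<=|17| out[15]=289 → r--
[3,16] |-17|>|6| out[14]=289 → l++
[4,16] |-16|>|6| out[13]=256 → l++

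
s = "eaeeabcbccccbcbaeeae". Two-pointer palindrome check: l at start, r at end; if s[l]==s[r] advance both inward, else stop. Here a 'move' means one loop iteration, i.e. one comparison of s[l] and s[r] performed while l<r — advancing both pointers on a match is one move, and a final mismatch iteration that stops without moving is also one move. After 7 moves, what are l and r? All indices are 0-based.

l=0 r=19: 'e'=='e', l++,r--
l=1 r=18: 'a'=='a', l++,r--
l=2 r=17: 'e'=='e', l++,r--
l=3 r=16: 'e'=='e', l++,r--
l=4 r=15: 'a'=='a', l++,r--
l=5 r=14: 'b'=='b', l++,r--
l=6 r=13: 'c'=='c', l++,r--

l=7, r=12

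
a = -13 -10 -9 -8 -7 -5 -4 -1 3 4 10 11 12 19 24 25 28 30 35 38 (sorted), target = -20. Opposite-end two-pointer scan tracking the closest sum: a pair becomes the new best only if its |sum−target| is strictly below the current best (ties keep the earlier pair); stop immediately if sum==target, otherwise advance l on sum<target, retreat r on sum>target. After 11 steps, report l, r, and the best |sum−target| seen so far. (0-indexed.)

l=0, r=8, best |Δ|=11

[0,19] -13+38=25 d=45 * → r--
[0,18] -13+35=22 d=42 * → r--
[0,17] -13+30=17 d=37 * → r--
[0,16] -13+28=15 d=35 * → r--
[0,15] -13+25=12 d=32 * → r--
[0,14] -13+24=11 d=31 * → r--
[0,13] -13+19=6 d=26 * → r--
[0,12] -13+12=-1 d=19 * → r--
[0,11] -13+11=-2 d=18 * → r--
[0,10] -13+10=-3 d=17 * → r--
[0,9] -13+4=-9 d=11 * → r--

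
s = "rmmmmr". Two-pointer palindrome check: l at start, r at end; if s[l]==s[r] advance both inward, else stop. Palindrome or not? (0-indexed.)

[0,5] 'r'=='r' → l++,r--
[1,4] 'm'=='m' → l++,r--
[2,3] 'm'=='m' → l++,r--

palindrome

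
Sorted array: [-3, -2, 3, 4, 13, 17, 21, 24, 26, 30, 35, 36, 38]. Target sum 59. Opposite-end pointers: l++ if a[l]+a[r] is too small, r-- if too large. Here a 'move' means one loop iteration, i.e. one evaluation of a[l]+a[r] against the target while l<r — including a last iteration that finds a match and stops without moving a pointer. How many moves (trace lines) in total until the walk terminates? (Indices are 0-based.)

7 moves

l=0 r=12: -3+38=35 <59, l++
l=1 r=12: -2+38=36 <59, l++
l=2 r=12: 3+38=41 <59, l++
l=3 r=12: 4+38=42 <59, l++
l=4 r=12: 13+38=51 <59, l++
l=5 r=12: 17+38=55 <59, l++
l=6 r=12: 21+38=59, found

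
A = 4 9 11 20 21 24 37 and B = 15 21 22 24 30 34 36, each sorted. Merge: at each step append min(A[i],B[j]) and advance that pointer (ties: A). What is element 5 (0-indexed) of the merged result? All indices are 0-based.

i=0 j=0: A[i]=4<=B[j]=15 take 4, i++
i=1 j=0: A[i]=9<=B[j]=15 take 9, i++
i=2 j=0: A[i]=11<=B[j]=15 take 11, i++
i=3 j=0: A[i]=20>B[j]=15 take 15, j++
i=3 j=1: A[i]=20<=B[j]=21 take 20, i++
i=4 j=1: A[i]=21<=B[j]=21 take 21, i++
i=5 j=1: A[i]=24>B[j]=21 take 21, j++
i=5 j=2: A[i]=24>B[j]=22 take 22, j++
i=5 j=3: A[i]=24<=B[j]=24 take 24, i++
i=6 j=3: A[i]=37>B[j]=24 take 24, j++
i=6 j=4: A[i]=37>B[j]=30 take 30, j++
i=6 j=5: A[i]=37>B[j]=34 take 34, j++
i=6 j=6: A[i]=37>B[j]=36 take 36, j++
i=6 j=7: B done, take A[i]=37, i++

merged[5] = 21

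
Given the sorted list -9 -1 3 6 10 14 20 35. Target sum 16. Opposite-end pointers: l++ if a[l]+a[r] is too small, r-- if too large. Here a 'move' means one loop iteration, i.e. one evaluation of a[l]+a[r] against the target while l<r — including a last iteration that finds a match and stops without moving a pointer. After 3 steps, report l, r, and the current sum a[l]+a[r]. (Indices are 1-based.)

l=2, r=6, sum=13

[1,8] -9+35=26 >16 → r--
[1,7] -9+20=11 <16 → l++
[2,7] -1+20=19 >16 → r--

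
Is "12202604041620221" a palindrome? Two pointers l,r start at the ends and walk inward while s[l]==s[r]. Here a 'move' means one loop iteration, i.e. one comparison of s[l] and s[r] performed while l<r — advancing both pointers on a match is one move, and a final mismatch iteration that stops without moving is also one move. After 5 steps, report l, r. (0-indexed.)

l=0 r=16: '1'=='1', l++,r--
l=1 r=15: '2'=='2', l++,r--
l=2 r=14: '2'=='2', l++,r--
l=3 r=13: '0'=='0', l++,r--
l=4 r=12: '2'=='2', l++,r--

l=5, r=11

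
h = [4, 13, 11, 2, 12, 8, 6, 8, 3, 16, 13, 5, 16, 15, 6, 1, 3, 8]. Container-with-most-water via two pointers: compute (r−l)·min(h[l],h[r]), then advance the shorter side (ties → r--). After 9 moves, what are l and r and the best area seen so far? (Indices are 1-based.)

l=1 r=18: min(4,8)*17=68 best=68 *, l++
l=2 r=18: min(13,8)*16=128 best=128 *, r--
l=2 r=17: min(13,3)*15=45 best=128, r--
l=2 r=16: min(13,1)*14=14 best=128, r--
l=2 r=15: min(13,6)*13=78 best=128, r--
l=2 r=14: min(13,15)*12=156 best=156 *, l++
l=3 r=14: min(11,15)*11=121 best=156, l++
l=4 r=14: min(2,15)*10=20 best=156, l++
l=5 r=14: min(12,15)*9=108 best=156, l++

l=6, r=14, best area=156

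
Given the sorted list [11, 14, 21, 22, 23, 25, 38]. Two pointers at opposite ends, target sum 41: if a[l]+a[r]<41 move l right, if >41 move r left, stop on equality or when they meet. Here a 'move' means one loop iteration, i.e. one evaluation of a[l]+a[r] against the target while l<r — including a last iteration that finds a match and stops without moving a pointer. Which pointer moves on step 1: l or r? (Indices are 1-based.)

r

[1,7] 11+38=49 >41 → r--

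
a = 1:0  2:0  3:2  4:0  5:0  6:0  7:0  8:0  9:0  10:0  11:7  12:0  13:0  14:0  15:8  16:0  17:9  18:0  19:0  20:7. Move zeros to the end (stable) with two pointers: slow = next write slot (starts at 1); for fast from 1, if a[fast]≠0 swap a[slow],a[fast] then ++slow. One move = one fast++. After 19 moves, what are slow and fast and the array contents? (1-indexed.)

(s=1,f=1) a[fast]=0 → fast++
(s=1,f=2) a[fast]=0 → fast++
(s=1,f=3) a[fast]=2≠0 swap→a[1]=2 → slow++,fast++
(s=2,f=4) a[fast]=0 → fast++
(s=2,f=5) a[fast]=0 → fast++
(s=2,f=6) a[fast]=0 → fast++
(s=2,f=7) a[fast]=0 → fast++
(s=2,f=8) a[fast]=0 → fast++
(s=2,f=9) a[fast]=0 → fast++
(s=2,f=10) a[fast]=0 → fast++
(s=2,f=11) a[fast]=7≠0 swap→a[2]=7 → slow++,fast++
(s=3,f=12) a[fast]=0 → fast++
(s=3,f=13) a[fast]=0 → fast++
(s=3,f=14) a[fast]=0 → fast++
(s=3,f=15) a[fast]=8≠0 swap→a[3]=8 → slow++,fast++
(s=4,f=16) a[fast]=0 → fast++
(s=4,f=17) a[fast]=9≠0 swap→a[4]=9 → slow++,fast++
(s=5,f=18) a[fast]=0 → fast++
(s=5,f=19) a[fast]=0 → fast++

slow=5, fast=20, a=[2, 7, 8, 9, 0, 0, 0, 0, 0, 0, 0, 0, 0, 0, 0, 0, 0, 0, 0, 7]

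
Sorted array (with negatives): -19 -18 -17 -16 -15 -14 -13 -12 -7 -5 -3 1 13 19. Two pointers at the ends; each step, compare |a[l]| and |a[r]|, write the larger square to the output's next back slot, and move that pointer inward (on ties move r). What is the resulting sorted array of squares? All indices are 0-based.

[1, 9, 25, 49, 144, 169, 169, 196, 225, 256, 289, 324, 361, 361]

l=0 r=13: |-19|<=|19| out[13]=361, r--
l=0 r=12: |-19|>|13| out[12]=361, l++
l=1 r=12: |-18|>|13| out[11]=324, l++
l=2 r=12: |-17|>|13| out[10]=289, l++
l=3 r=12: |-16|>|13| out[9]=256, l++
l=4 r=12: |-15|>|13| out[8]=225, l++
l=5 r=12: |-14|>|13| out[7]=196, l++
l=6 r=12: |-13|<=|13| out[6]=169, r--
l=6 r=11: |-13|>|1| out[5]=169, l++
l=7 r=11: |-12|>|1| out[4]=144, l++
l=8 r=11: |-7|>|1| out[3]=49, l++
l=9 r=11: |-5|>|1| out[2]=25, l++
l=10 r=11: |-3|>|1| out[1]=9, l++
l=11 r=11: |1|<=|1| out[0]=1, r--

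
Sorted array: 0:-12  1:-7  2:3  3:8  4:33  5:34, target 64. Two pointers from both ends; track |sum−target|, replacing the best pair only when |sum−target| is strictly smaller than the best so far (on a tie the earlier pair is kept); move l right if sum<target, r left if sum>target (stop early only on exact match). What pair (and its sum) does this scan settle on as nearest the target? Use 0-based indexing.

pair (33, 34) with sum 67 (|Δ|=3)

l=0 r=5: -12+34=22 d=42 *, l++
l=1 r=5: -7+34=27 d=37 *, l++
l=2 r=5: 3+34=37 d=27 *, l++
l=3 r=5: 8+34=42 d=22 *, l++
l=4 r=5: 33+34=67 d=3 *, r--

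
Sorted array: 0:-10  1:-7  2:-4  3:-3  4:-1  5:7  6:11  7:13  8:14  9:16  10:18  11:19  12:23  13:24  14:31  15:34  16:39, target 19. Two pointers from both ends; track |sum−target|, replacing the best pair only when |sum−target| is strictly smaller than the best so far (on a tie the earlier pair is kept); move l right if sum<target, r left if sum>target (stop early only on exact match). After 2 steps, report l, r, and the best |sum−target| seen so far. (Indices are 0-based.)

[0,16] -10+39=29 d=10 * → r--
[0,15] -10+34=24 d=5 * → r--

l=0, r=14, best |Δ|=5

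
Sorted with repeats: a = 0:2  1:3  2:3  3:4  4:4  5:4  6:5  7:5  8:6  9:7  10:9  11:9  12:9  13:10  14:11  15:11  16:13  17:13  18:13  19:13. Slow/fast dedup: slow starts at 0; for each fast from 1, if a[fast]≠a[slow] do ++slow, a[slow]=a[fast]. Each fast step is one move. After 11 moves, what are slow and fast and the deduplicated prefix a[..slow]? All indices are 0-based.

(s=0,f=1) a[fast]=3≠a[slow]=2 write a[1]=3 → slow++,fast++
(s=1,f=2) a[fast]=3=a[slow] dup → fast++
(s=1,f=3) a[fast]=4≠a[slow]=3 write a[2]=4 → slow++,fast++
(s=2,f=4) a[fast]=4=a[slow] dup → fast++
(s=2,f=5) a[fast]=4=a[slow] dup → fast++
(s=2,f=6) a[fast]=5≠a[slow]=4 write a[3]=5 → slow++,fast++
(s=3,f=7) a[fast]=5=a[slow] dup → fast++
(s=3,f=8) a[fast]=6≠a[slow]=5 write a[4]=6 → slow++,fast++
(s=4,f=9) a[fast]=7≠a[slow]=6 write a[5]=7 → slow++,fast++
(s=5,f=10) a[fast]=9≠a[slow]=7 write a[6]=9 → slow++,fast++
(s=6,f=11) a[fast]=9=a[slow] dup → fast++

slow=6, fast=12, prefix=[2, 3, 4, 5, 6, 7, 9]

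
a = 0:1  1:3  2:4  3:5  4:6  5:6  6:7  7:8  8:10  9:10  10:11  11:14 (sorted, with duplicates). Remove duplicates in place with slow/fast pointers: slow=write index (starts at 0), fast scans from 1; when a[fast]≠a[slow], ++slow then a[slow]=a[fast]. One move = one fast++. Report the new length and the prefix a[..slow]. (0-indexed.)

length 10; prefix = [1, 3, 4, 5, 6, 7, 8, 10, 11, 14]

(s=0,f=1) a[fast]=3≠a[slow]=1 write a[1]=3 → slow++,fast++
(s=1,f=2) a[fast]=4≠a[slow]=3 write a[2]=4 → slow++,fast++
(s=2,f=3) a[fast]=5≠a[slow]=4 write a[3]=5 → slow++,fast++
(s=3,f=4) a[fast]=6≠a[slow]=5 write a[4]=6 → slow++,fast++
(s=4,f=5) a[fast]=6=a[slow] dup → fast++
(s=4,f=6) a[fast]=7≠a[slow]=6 write a[5]=7 → slow++,fast++
(s=5,f=7) a[fast]=8≠a[slow]=7 write a[6]=8 → slow++,fast++
(s=6,f=8) a[fast]=10≠a[slow]=8 write a[7]=10 → slow++,fast++
(s=7,f=9) a[fast]=10=a[slow] dup → fast++
(s=7,f=10) a[fast]=11≠a[slow]=10 write a[8]=11 → slow++,fast++
(s=8,f=11) a[fast]=14≠a[slow]=11 write a[9]=14 → slow++,fast++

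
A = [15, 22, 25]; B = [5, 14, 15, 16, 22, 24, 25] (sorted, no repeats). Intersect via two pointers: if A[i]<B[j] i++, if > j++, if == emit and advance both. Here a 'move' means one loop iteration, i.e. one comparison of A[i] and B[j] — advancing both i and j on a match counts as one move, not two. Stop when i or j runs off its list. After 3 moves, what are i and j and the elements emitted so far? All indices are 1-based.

i=2, j=4, emitted=[15]

i=1 j=1: 15>5, j++
i=1 j=2: 15>14, j++
i=1 j=3: 15==15 emit, i++,j++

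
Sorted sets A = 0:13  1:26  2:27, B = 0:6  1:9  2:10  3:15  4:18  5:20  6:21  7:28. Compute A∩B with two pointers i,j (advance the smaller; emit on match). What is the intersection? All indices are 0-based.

intersection = []

[i=0,j=0] 13>6 → j++
[i=0,j=1] 13>9 → j++
[i=0,j=2] 13>10 → j++
[i=0,j=3] 13<15 → i++
[i=1,j=3] 26>15 → j++
[i=1,j=4] 26>18 → j++
[i=1,j=5] 26>20 → j++
[i=1,j=6] 26>21 → j++
[i=1,j=7] 26<28 → i++
[i=2,j=7] 27<28 → i++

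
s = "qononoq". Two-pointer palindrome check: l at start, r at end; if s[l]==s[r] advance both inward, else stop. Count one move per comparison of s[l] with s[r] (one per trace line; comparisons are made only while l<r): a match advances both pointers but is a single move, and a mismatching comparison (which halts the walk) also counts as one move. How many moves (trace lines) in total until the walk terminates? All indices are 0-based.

[0,6] 'q'=='q' → l++,r--
[1,5] 'o'=='o' → l++,r--
[2,4] 'n'=='n' → l++,r--

3 moves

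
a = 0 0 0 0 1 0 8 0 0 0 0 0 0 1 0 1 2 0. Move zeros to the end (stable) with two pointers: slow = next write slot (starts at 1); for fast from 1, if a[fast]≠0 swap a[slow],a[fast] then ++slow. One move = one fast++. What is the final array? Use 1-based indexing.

[1, 8, 1, 1, 2, 0, 0, 0, 0, 0, 0, 0, 0, 0, 0, 0, 0, 0]

slow=1 fast=1: a[fast]=0, fast++
slow=1 fast=2: a[fast]=0, fast++
slow=1 fast=3: a[fast]=0, fast++
slow=1 fast=4: a[fast]=0, fast++
slow=1 fast=5: a[fast]=1≠0 swap→a[1]=1, slow++,fast++
slow=2 fast=6: a[fast]=0, fast++
slow=2 fast=7: a[fast]=8≠0 swap→a[2]=8, slow++,fast++
slow=3 fast=8: a[fast]=0, fast++
slow=3 fast=9: a[fast]=0, fast++
slow=3 fast=10: a[fast]=0, fast++
slow=3 fast=11: a[fast]=0, fast++
slow=3 fast=12: a[fast]=0, fast++
slow=3 fast=13: a[fast]=0, fast++
slow=3 fast=14: a[fast]=1≠0 swap→a[3]=1, slow++,fast++
slow=4 fast=15: a[fast]=0, fast++
slow=4 fast=16: a[fast]=1≠0 swap→a[4]=1, slow++,fast++
slow=5 fast=17: a[fast]=2≠0 swap→a[5]=2, slow++,fast++
slow=6 fast=18: a[fast]=0, fast++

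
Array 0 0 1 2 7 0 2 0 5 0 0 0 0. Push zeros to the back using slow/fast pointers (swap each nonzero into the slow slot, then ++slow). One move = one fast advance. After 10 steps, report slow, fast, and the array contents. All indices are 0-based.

slow=5, fast=10, a=[1, 2, 7, 2, 5, 0, 0, 0, 0, 0, 0, 0, 0]

(s=0,f=0) a[fast]=0 → fast++
(s=0,f=1) a[fast]=0 → fast++
(s=0,f=2) a[fast]=1≠0 swap→a[0]=1 → slow++,fast++
(s=1,f=3) a[fast]=2≠0 swap→a[1]=2 → slow++,fast++
(s=2,f=4) a[fast]=7≠0 swap→a[2]=7 → slow++,fast++
(s=3,f=5) a[fast]=0 → fast++
(s=3,f=6) a[fast]=2≠0 swap→a[3]=2 → slow++,fast++
(s=4,f=7) a[fast]=0 → fast++
(s=4,f=8) a[fast]=5≠0 swap→a[4]=5 → slow++,fast++
(s=5,f=9) a[fast]=0 → fast++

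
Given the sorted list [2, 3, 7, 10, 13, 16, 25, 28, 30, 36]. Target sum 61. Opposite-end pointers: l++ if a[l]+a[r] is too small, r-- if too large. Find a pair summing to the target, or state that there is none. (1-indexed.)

[1,10] 2+36=38 <61 → l++
[2,10] 3+36=39 <61 → l++
[3,10] 7+36=43 <61 → l++
[4,10] 10+36=46 <61 → l++
[5,10] 13+36=49 <61 → l++
[6,10] 16+36=52 <61 → l++
[7,10] 25+36=61 → found

(25, 36)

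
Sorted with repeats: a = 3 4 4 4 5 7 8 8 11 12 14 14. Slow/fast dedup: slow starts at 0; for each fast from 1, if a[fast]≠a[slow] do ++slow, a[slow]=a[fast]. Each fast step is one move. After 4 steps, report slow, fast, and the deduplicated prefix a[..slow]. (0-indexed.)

slow=0 fast=1: a[fast]=4≠a[slow]=3 write a[1]=4, slow++,fast++
slow=1 fast=2: a[fast]=4=a[slow] dup, fast++
slow=1 fast=3: a[fast]=4=a[slow] dup, fast++
slow=1 fast=4: a[fast]=5≠a[slow]=4 write a[2]=5, slow++,fast++

slow=2, fast=5, prefix=[3, 4, 5]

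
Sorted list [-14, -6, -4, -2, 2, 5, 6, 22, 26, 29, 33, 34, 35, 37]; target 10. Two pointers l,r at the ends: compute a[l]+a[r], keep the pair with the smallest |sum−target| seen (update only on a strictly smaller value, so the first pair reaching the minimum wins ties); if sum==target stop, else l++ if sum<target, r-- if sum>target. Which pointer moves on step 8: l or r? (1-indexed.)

[1,14] -14+37=23 d=13 * → r--
[1,13] -14+35=21 d=11 * → r--
[1,12] -14+34=20 d=10 * → r--
[1,11] -14+33=19 d=9 * → r--
[1,10] -14+29=15 d=5 * → r--
[1,9] -14+26=12 d=2 * → r--
[1,8] -14+22=8 d=2 → l++
[2,8] -6+22=16 d=6 → r--

r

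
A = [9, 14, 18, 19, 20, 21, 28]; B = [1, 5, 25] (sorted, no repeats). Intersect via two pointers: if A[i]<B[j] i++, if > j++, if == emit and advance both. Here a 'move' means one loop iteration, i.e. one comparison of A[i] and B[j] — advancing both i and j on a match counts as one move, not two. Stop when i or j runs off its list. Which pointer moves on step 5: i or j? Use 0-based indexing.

[i=0,j=0] 9>1 → j++
[i=0,j=1] 9>5 → j++
[i=0,j=2] 9<25 → i++
[i=1,j=2] 14<25 → i++
[i=2,j=2] 18<25 → i++

i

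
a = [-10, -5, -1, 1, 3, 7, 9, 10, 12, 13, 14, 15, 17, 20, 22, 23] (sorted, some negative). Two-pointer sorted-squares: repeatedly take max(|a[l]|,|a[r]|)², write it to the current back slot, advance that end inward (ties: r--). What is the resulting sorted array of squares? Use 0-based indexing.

[1, 1, 9, 25, 49, 81, 100, 100, 144, 169, 196, 225, 289, 400, 484, 529]

l=0 r=15: |-10|<=|23| out[15]=529, r--
l=0 r=14: |-10|<=|22| out[14]=484, r--
l=0 r=13: |-10|<=|20| out[13]=400, r--
l=0 r=12: |-10|<=|17| out[12]=289, r--
l=0 r=11: |-10|<=|15| out[11]=225, r--
l=0 r=10: |-10|<=|14| out[10]=196, r--
l=0 r=9: |-10|<=|13| out[9]=169, r--
l=0 r=8: |-10|<=|12| out[8]=144, r--
l=0 r=7: |-10|<=|10| out[7]=100, r--
l=0 r=6: |-10|>|9| out[6]=100, l++
l=1 r=6: |-5|<=|9| out[5]=81, r--
l=1 r=5: |-5|<=|7| out[4]=49, r--
l=1 r=4: |-5|>|3| out[3]=25, l++
l=2 r=4: |-1|<=|3| out[2]=9, r--
l=2 r=3: |-1|<=|1| out[1]=1, r--
l=2 r=2: |-1|<=|-1| out[0]=1, r--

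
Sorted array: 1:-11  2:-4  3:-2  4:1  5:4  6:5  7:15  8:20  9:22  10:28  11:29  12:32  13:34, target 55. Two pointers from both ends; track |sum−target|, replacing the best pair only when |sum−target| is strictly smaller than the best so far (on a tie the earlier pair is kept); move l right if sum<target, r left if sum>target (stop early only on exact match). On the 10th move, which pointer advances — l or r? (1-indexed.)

l

[1,13] -11+34=23 d=32 * → l++
[2,13] -4+34=30 d=25 * → l++
[3,13] -2+34=32 d=23 * → l++
[4,13] 1+34=35 d=20 * → l++
[5,13] 4+34=38 d=17 * → l++
[6,13] 5+34=39 d=16 * → l++
[7,13] 15+34=49 d=6 * → l++
[8,13] 20+34=54 d=1 * → l++
[9,13] 22+34=56 d=1 → r--
[9,12] 22+32=54 d=1 → l++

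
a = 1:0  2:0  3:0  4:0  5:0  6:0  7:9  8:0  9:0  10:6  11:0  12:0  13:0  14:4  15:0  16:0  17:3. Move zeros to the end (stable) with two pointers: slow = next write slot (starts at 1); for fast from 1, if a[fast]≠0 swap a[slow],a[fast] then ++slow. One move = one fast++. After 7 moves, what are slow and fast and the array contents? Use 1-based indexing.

(s=1,f=1) a[fast]=0 → fast++
(s=1,f=2) a[fast]=0 → fast++
(s=1,f=3) a[fast]=0 → fast++
(s=1,f=4) a[fast]=0 → fast++
(s=1,f=5) a[fast]=0 → fast++
(s=1,f=6) a[fast]=0 → fast++
(s=1,f=7) a[fast]=9≠0 swap→a[1]=9 → slow++,fast++

slow=2, fast=8, a=[9, 0, 0, 0, 0, 0, 0, 0, 0, 6, 0, 0, 0, 4, 0, 0, 3]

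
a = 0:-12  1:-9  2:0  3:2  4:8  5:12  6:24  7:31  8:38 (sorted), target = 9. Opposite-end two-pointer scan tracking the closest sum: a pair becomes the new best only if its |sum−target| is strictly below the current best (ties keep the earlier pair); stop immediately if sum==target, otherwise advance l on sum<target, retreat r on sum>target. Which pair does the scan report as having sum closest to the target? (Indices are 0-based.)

pair (0, 8) with sum 8 (|Δ|=1)

l=0 r=8: -12+38=26 d=17 *, r--
l=0 r=7: -12+31=19 d=10 *, r--
l=0 r=6: -12+24=12 d=3 *, r--
l=0 r=5: -12+12=0 d=9, l++
l=1 r=5: -9+12=3 d=6, l++
l=2 r=5: 0+12=12 d=3, r--
l=2 r=4: 0+8=8 d=1 *, l++
l=3 r=4: 2+8=10 d=1, r--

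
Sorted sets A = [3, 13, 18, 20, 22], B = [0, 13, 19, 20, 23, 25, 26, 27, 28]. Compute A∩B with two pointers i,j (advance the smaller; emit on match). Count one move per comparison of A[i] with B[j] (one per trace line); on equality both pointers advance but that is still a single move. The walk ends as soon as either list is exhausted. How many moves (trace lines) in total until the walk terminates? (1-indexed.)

7 moves

[i=1,j=1] 3>0 → j++
[i=1,j=2] 3<13 → i++
[i=2,j=2] 13==13 emit → i++,j++
[i=3,j=3] 18<19 → i++
[i=4,j=3] 20>19 → j++
[i=4,j=4] 20==20 emit → i++,j++
[i=5,j=5] 22<23 → i++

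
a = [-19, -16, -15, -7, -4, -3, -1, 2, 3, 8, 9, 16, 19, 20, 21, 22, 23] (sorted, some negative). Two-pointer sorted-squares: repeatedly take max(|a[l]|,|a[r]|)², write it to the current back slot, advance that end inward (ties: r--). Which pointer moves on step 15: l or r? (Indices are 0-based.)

[0,16] |-19|<=|23| out[16]=529 → r--
[0,15] |-19|<=|22| out[15]=484 → r--
[0,14] |-19|<=|21| out[14]=441 → r--
[0,13] |-19|<=|20| out[13]=400 → r--
[0,12] |-19|<=|19| out[12]=361 → r--
[0,11] |-19|>|16| out[11]=361 → l++
[1,11] |-16|<=|16| out[10]=256 → r--
[1,10] |-16|>|9| out[9]=256 → l++
[2,10] |-15|>|9| out[8]=225 → l++
[3,10] |-7|<=|9| out[7]=81 → r--
[3,9] |-7|<=|8| out[6]=64 → r--
[3,8] |-7|>|3| out[5]=49 → l++
[4,8] |-4|>|3| out[4]=16 → l++
[5,8] |-3|<=|3| out[3]=9 → r--
[5,7] |-3|>|2| out[2]=9 → l++

l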